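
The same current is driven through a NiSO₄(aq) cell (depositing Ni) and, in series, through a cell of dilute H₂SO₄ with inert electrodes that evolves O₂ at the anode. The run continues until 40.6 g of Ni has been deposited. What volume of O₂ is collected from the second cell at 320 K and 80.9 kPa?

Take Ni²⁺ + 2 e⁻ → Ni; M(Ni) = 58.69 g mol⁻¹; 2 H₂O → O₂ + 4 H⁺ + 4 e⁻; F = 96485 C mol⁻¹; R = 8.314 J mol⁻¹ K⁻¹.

11.4 L

n(Ni) = 40.6 / 58.69 = 0.6918 mol, so n(e⁻) = 2 × 0.6918 = 1.384 mol.
The cells are in series, so the same 1.384 mol of electrons passes through the second cell.
2 H₂O → O₂ + 4 H⁺ + 4 e⁻ — 4 mol e⁻ per mol O₂, so n(O₂) = 1.384/4 = 0.3459 mol.
V = nRT/P = (0.3459 × 8.314 × 320) / (80.9 × 10³) = 0.0114 m³ = 11.4 L.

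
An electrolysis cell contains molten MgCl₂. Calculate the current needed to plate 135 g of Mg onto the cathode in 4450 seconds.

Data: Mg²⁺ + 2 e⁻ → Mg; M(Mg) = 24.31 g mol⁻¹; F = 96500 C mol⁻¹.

n(Mg) = 135 / 24.31 = 5.553 mol.
n(e⁻) = 2 × 5.553 = 11.11 mol.
Q = n(e⁻)·F = 11.11 × 96500 = 1072000 C.
I = Q/t = 1072000 / 4450.0 s = 241 A.

241 A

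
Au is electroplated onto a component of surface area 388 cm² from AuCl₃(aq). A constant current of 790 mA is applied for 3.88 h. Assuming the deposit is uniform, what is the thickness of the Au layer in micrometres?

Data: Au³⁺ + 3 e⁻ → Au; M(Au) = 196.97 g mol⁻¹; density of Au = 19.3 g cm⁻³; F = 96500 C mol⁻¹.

10.0 μm

Q = I·t = 0.7900 × 13968 = 11030 C; n(e⁻) = 0.1143 mol.
n(Au) = n(e⁻)/3 = 0.03812 mol, so m = 0.03812 × 196.97 = 7.508 g.
Volume = m/ρ = 7.508 / 19.3 = 0.3890 cm³.
Thickness = V/A = 0.3890 / 388 = 0.00100 cm = 10.0 μm.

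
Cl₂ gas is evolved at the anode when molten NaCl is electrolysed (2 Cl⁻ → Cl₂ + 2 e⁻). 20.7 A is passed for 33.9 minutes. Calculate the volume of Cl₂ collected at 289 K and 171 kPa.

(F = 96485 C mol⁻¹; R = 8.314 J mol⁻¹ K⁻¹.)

Q = I·t = 20.70 A × 2034.0 s = 42100 C.
n(e⁻) = Q/F = 42100 / 96485 = 0.4364 mol.
2 electrons are transferred per Cl₂ molecule, so n(Cl₂) = 0.4364 / 2 = 0.2182 mol.
V = nRT/P = (0.2182 × 8.314 × 289) / (171 × 10³ Pa) = 0.00307 m³ = 3.07 L.

3.07 L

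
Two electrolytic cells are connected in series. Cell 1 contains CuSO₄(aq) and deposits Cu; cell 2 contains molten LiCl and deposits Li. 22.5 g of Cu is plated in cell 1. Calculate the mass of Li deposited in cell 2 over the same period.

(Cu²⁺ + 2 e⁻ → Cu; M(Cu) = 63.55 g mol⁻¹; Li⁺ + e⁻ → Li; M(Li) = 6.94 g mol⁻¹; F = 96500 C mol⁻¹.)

n(Cu) = 22.5 / 63.55 = 0.3541 mol.
Since Cu²⁺ + 2 e⁻ → Cu, n(e⁻) passed = 2 × 0.3541 = 0.7081 mol.
Cells in series carry the same charge, so the same 0.7081 mol of electrons passes through cell 2.
Li⁺ + e⁻ → Li, so n(Li) = 0.7081 / 1 = 0.7081 mol.
m(Li) = 0.7081 × 6.94 = 4.91 g.

4.91 g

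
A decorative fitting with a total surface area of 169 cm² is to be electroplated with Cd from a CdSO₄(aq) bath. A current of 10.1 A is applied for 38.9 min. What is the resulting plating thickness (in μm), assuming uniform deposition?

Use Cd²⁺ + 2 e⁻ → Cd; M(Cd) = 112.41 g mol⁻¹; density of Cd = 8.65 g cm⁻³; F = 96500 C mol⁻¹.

Q = I·t = 10.10 × 2334.0 = 23570 C; n(e⁻) = 0.2443 mol.
n(Cd) = n(e⁻)/2 = 0.1221 mol, so m = 0.1221 × 112.41 = 13.73 g.
Volume = m/ρ = 13.73 / 8.65 = 1.587 cm³.
Thickness = V/A = 1.587 / 169 = 0.00939 cm = 93.9 μm.

93.9 μm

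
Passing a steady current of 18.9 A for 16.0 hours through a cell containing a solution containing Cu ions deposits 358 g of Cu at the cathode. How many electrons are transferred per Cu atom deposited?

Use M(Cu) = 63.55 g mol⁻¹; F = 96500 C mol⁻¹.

2

Q = I·t = 18.90 A × 57600 s = 1089000 C, so n(e⁻) = 1089000/96500 = 11.28 mol.
n(Cu) deposited = 358 / 63.55 = 5.633 mol.
Electrons per atom = n(e⁻)/n(Cu) = 11.28 / 5.633 = 2.00 ≈ 2, so the ion is Cu²⁺.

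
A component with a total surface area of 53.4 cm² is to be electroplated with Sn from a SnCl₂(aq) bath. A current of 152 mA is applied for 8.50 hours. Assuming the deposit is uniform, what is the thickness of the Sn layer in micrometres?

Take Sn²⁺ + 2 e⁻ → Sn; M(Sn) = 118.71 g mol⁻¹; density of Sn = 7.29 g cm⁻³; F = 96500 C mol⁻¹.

73.5 μm

Q = I·t = 0.1520 × 30600 = 4651 C; n(e⁻) = 0.04820 mol.
n(Sn) = n(e⁻)/2 = 0.02410 mol, so m = 0.02410 × 118.71 = 2.861 g.
Volume = m/ρ = 2.861 / 7.29 = 0.3924 cm³.
Thickness = V/A = 0.3924 / 53.4 = 0.00735 cm = 73.5 μm.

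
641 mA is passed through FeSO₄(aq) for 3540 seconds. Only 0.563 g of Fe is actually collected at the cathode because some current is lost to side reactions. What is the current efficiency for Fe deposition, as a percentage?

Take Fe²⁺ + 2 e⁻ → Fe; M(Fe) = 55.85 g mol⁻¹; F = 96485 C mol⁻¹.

Q = I·t = 0.6410 × 3540.0 = 2269 C; n(e⁻) = 2269/96485 = 0.02352 mol.
Theoretical n(Fe) = n(e⁻)/2 = 0.01176 mol, i.e. m_theo = 0.01176 × 55.85 = 0.6567 g.
Efficiency = m_actual / m_theo = 0.563 / 0.6567 = 85.7 %.

85.7 %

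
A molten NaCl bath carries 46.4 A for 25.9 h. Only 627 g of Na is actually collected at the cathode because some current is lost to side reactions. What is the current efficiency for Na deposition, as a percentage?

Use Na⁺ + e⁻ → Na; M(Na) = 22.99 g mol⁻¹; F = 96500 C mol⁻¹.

Q = I·t = 46.40 × 93240 = 4326000 C; n(e⁻) = 4326000/96500 = 44.83 mol.
Theoretical n(Na) = n(e⁻)/1 = 44.83 mol, i.e. m_theo = 44.83 × 22.99 = 1031 g.
Efficiency = m_actual / m_theo = 627 / 1031 = 60.8 %.

60.8 %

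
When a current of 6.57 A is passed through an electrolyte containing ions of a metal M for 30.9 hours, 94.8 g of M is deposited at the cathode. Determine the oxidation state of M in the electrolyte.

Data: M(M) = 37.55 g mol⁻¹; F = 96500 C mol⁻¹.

+3

Q = I·t = 6.570 A × 111240 s = 730800 C, so n(e⁻) = 730800/96500 = 7.574 mol.
n(M) deposited = 94.8 / 37.55 = 2.525 mol.
Electrons per atom = n(e⁻)/n(M) = 7.574 / 2.525 = 3.00 ≈ 3, so the ion is M³⁺.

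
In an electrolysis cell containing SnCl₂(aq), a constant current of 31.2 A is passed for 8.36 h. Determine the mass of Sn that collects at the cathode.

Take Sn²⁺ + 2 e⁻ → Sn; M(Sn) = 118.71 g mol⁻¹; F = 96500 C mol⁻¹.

Q = I·t = 31.20 A × 30096 s = 939000 C.
n(e⁻) = Q/F = 939000 / 96500 = 9.731 mol.
Sn²⁺ + 2 e⁻ → Sn, so n(Sn) = n(e⁻)/2 = 4.865 mol.
m = n·M = 4.865 × 118.71 = 578 g.

578 g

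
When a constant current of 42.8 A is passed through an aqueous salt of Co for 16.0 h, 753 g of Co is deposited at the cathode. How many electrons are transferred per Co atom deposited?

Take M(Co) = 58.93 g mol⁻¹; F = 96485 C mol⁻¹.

2

Q = I·t = 42.80 A × 57600 s = 2465000 C, so n(e⁻) = 2465000/96485 = 25.55 mol.
n(Co) deposited = 753 / 58.93 = 12.78 mol.
Electrons per atom = n(e⁻)/n(Co) = 25.55 / 12.78 = 2.00 ≈ 2, so the ion is Co²⁺.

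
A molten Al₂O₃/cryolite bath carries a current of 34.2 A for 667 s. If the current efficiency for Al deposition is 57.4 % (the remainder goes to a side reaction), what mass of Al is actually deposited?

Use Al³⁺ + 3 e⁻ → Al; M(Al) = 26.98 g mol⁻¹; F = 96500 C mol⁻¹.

1.22 g

Q = I·t = 34.20 × 667.00 = 22810 C.
n(e⁻) = 22810/96500 = 0.2364 mol; theoretically n(Al) = 0.2364/3 = 0.07880 mol, m_theo = 2.126 g.
At 57.4 % efficiency, m_actual = 0.574 × 2.126 = 1.22 g.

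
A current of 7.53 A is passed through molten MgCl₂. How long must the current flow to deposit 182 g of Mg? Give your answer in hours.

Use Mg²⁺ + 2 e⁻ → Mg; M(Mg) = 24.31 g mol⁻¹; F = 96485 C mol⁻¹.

n(Mg) = m/M = 182 / 24.31 = 7.487 mol.
Each Mg atom requires 2 electrons, so n(e⁻) = 2 × 7.487 = 14.97 mol.
Q = n(e⁻)·F = 14.97 × 96485 = 1445000 C.
t = Q/I = 1445000 / 7.530 A = 191900 s = 53.3 h.

53.3 h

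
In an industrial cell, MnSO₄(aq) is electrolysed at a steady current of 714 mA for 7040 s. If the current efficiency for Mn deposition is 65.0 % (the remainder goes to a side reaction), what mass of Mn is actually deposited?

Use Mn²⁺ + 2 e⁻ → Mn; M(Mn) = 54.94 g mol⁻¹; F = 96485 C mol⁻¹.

0.930 g

Q = I·t = 0.7140 × 7040.0 = 5027 C.
n(e⁻) = 5027/96485 = 0.05210 mol; theoretically n(Mn) = 0.05210/2 = 0.02605 mol, m_theo = 1.431 g.
At 65.0 % efficiency, m_actual = 0.650 × 1.431 = 0.930 g.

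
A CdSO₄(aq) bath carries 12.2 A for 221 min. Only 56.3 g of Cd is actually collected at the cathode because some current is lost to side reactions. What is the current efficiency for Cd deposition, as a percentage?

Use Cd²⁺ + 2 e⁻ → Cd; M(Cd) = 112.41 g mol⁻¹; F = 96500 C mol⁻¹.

Q = I·t = 12.20 × 13260 = 161800 C; n(e⁻) = 161800/96500 = 1.676 mol.
Theoretical n(Cd) = n(e⁻)/2 = 0.8382 mol, i.e. m_theo = 0.8382 × 112.41 = 94.22 g.
Efficiency = m_actual / m_theo = 56.3 / 94.22 = 59.8 %.

59.8 %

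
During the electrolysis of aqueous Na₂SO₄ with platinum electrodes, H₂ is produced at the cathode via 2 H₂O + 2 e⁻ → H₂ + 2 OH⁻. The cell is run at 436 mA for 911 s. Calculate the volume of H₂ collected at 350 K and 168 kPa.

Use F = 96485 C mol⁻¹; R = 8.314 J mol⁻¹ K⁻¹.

Q = I·t = 0.4360 A × 911.00 s = 397.2 C.
n(e⁻) = Q/F = 397.2 / 96485 = 0.004117 mol.
2 electrons are transferred per H₂ molecule, so n(H₂) = 0.004117 / 2 = 0.002058 mol.
V = nRT/P = (0.002058 × 8.314 × 350) / (168 × 10³ Pa) = 3.57 × 10⁻⁵ m³ = 0.0357 L.

0.0357 L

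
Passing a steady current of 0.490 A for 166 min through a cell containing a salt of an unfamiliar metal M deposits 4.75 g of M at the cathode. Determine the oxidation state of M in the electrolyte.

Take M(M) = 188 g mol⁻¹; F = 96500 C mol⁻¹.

Q = I·t = 0.4900 A × 9960.0 s = 4880 C, so n(e⁻) = 4880/96500 = 0.05057 mol.
n(M) deposited = 4.75 / 188 = 0.02527 mol.
Electrons per atom = n(e⁻)/n(M) = 0.05057 / 0.02527 = 2.00 ≈ 2, so the ion is M²⁺.

+2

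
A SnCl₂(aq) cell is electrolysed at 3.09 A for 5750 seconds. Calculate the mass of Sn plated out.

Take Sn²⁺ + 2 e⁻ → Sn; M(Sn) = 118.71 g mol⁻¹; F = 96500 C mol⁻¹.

Q = I·t = 3.090 A × 5750.0 s = 17770 C.
n(e⁻) = Q/F = 17770 / 96500 = 0.1841 mol.
Sn²⁺ + 2 e⁻ → Sn, so n(Sn) = n(e⁻)/2 = 0.09206 mol.
m = n·M = 0.09206 × 118.71 = 10.9 g.

10.9 g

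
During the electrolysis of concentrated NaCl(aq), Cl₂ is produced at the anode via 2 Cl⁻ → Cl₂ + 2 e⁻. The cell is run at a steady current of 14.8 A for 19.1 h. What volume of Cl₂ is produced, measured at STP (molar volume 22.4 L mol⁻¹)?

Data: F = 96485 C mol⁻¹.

Q = I·t = 14.80 A × 68760 s = 1018000 C.
n(e⁻) = Q/F = 1018000 / 96485 = 10.55 mol.
2 electrons are transferred per Cl₂ molecule, so n(Cl₂) = 10.55 / 2 = 5.274 mol.
V = n × V_m = 5.274 × 22.4 = 118 L.

118 L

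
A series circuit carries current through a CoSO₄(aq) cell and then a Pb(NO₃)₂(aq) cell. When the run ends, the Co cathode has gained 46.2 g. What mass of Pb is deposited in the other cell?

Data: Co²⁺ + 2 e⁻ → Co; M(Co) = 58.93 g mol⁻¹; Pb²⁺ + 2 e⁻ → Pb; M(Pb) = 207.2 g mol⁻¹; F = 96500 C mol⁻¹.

162 g

n(Co) = 46.2 / 58.93 = 0.7840 mol.
Since Co²⁺ + 2 e⁻ → Co, n(e⁻) passed = 2 × 0.7840 = 1.568 mol.
Cells in series carry the same charge, so the same 1.568 mol of electrons passes through cell 2.
Pb²⁺ + 2 e⁻ → Pb, so n(Pb) = 1.568 / 2 = 0.7840 mol.
m(Pb) = 0.7840 × 207.2 = 162 g.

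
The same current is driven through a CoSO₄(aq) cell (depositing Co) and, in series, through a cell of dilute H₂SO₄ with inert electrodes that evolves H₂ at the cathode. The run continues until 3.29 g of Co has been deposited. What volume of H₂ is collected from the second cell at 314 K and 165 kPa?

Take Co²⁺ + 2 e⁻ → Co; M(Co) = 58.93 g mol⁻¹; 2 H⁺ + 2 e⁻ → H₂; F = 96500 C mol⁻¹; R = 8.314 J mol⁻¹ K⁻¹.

0.883 L

n(Co) = 3.29 / 58.93 = 0.05583 mol, so n(e⁻) = 2 × 0.05583 = 0.1117 mol.
The cells are in series, so the same 0.1117 mol of electrons passes through the second cell.
2 H⁺ + 2 e⁻ → H₂ — 2 mol e⁻ per mol H₂, so n(H₂) = 0.1117/2 = 0.05583 mol.
V = nRT/P = (0.05583 × 8.314 × 314) / (165 × 10³) = 8.83 × 10⁻⁴ m³ = 0.883 L.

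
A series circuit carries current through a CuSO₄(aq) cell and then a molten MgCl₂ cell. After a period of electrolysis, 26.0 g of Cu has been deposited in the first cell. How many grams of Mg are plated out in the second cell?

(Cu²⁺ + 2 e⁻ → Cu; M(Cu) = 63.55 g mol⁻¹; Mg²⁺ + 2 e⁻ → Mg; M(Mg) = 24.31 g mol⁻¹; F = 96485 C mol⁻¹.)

n(Cu) = 26.0 / 63.55 = 0.4091 mol.
Since Cu²⁺ + 2 e⁻ → Cu, n(e⁻) passed = 2 × 0.4091 = 0.8183 mol.
Cells in series carry the same charge, so the same 0.8183 mol of electrons passes through cell 2.
Mg²⁺ + 2 e⁻ → Mg, so n(Mg) = 0.8183 / 2 = 0.4091 mol.
m(Mg) = 0.4091 × 24.31 = 9.95 g.

9.95 g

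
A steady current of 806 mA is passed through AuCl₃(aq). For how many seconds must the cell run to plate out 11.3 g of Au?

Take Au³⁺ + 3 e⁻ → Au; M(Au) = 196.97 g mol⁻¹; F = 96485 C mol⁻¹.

n(Au) = m/M = 11.3 / 196.97 = 0.05737 mol.
Each Au atom requires 3 electrons, so n(e⁻) = 3 × 0.05737 = 0.1721 mol.
Q = n(e⁻)·F = 0.1721 × 96485 = 16610 C.
t = Q/I = 16610 / 0.8060 A = 20600 s.

20600 s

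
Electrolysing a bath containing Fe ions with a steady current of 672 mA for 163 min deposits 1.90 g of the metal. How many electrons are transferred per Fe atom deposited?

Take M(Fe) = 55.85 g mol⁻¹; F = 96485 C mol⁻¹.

2

Q = I·t = 0.6720 A × 9780.0 s = 6572 C, so n(e⁻) = 6572/96485 = 0.06812 mol.
n(Fe) deposited = 1.90 / 55.85 = 0.03402 mol.
Electrons per atom = n(e⁻)/n(Fe) = 0.06812 / 0.03402 = 2.00 ≈ 2, so the ion is Fe²⁺.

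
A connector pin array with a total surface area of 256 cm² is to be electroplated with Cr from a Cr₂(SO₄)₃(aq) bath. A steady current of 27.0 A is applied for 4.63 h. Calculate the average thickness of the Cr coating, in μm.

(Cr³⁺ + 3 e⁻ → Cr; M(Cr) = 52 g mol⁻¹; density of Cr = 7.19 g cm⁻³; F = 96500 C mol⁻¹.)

439 μm

Q = I·t = 27.00 × 16668 = 450000 C; n(e⁻) = 4.664 mol.
n(Cr) = n(e⁻)/3 = 1.555 mol, so m = 1.555 × 52 = 80.84 g.
Volume = m/ρ = 80.84 / 7.19 = 11.24 cm³.
Thickness = V/A = 11.24 / 256 = 0.0439 cm = 439 μm.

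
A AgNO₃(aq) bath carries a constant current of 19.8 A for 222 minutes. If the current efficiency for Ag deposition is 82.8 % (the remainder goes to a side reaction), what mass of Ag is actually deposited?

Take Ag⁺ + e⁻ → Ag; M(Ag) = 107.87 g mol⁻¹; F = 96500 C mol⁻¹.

244 g

Q = I·t = 19.80 × 13320 = 263700 C.
n(e⁻) = 263700/96500 = 2.733 mol; theoretically n(Ag) = 2.733/1 = 2.733 mol, m_theo = 294.8 g.
At 82.8 % efficiency, m_actual = 0.828 × 294.8 = 244 g.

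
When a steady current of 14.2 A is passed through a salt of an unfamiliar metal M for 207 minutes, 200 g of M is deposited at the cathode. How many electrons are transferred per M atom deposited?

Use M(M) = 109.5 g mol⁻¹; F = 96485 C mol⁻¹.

Q = I·t = 14.20 A × 12420 s = 176400 C, so n(e⁻) = 176400/96485 = 1.828 mol.
n(M) deposited = 200 / 109.5 = 1.826 mol.
Electrons per atom = n(e⁻)/n(M) = 1.828 / 1.826 = 1.00 ≈ 1, so the ion is M⁺.

1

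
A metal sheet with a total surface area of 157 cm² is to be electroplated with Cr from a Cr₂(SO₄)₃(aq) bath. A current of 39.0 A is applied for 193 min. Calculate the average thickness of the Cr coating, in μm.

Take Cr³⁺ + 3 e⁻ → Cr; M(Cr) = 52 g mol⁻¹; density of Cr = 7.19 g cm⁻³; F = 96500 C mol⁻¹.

719 μm

Q = I·t = 39.00 × 11580 = 451600 C; n(e⁻) = 4.680 mol.
n(Cr) = n(e⁻)/3 = 1.560 mol, so m = 1.560 × 52 = 81.12 g.
Volume = m/ρ = 81.12 / 7.19 = 11.28 cm³.
Thickness = V/A = 11.28 / 157 = 0.0719 cm = 719 μm.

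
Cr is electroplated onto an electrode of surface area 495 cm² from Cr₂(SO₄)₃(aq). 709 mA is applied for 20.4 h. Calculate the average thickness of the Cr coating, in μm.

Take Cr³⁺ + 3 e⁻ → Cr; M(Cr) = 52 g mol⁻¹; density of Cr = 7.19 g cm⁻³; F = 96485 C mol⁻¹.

Q = I·t = 0.7090 × 73440 = 52070 C; n(e⁻) = 0.5397 mol.
n(Cr) = n(e⁻)/3 = 0.1799 mol, so m = 0.1799 × 52 = 9.354 g.
Volume = m/ρ = 9.354 / 7.19 = 1.301 cm³.
Thickness = V/A = 1.301 / 495 = 0.00263 cm = 26.3 μm.

26.3 μm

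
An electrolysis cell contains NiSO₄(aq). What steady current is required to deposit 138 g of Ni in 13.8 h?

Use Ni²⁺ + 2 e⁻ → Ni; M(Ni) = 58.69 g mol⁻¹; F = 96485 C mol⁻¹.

9.13 A

n(Ni) = 138 / 58.69 = 2.351 mol.
n(e⁻) = 2 × 2.351 = 4.703 mol.
Q = n(e⁻)·F = 4.703 × 96485 = 453700 C.
I = Q/t = 453700 / 49680 s = 9.13 A.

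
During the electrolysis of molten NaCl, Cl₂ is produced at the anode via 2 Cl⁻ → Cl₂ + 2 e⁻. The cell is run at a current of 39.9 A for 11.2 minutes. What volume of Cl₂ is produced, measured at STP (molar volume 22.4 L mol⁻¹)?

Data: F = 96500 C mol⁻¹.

Q = I·t = 39.90 A × 672.00 s = 26810 C.
n(e⁻) = Q/F = 26810 / 96500 = 0.2779 mol.
2 electrons are transferred per Cl₂ molecule, so n(Cl₂) = 0.2779 / 2 = 0.1389 mol.
V = n × V_m = 0.1389 × 22.4 = 3.11 L.

3.11 L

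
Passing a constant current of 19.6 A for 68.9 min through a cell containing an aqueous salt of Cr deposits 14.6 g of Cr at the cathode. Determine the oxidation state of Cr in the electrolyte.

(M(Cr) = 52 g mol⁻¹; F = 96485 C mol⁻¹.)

+3

Q = I·t = 19.60 A × 4134.0 s = 81030 C, so n(e⁻) = 81030/96485 = 0.8398 mol.
n(Cr) deposited = 14.6 / 52 = 0.2808 mol.
Electrons per atom = n(e⁻)/n(Cr) = 0.8398 / 0.2808 = 2.99 ≈ 3, so the ion is Cr³⁺.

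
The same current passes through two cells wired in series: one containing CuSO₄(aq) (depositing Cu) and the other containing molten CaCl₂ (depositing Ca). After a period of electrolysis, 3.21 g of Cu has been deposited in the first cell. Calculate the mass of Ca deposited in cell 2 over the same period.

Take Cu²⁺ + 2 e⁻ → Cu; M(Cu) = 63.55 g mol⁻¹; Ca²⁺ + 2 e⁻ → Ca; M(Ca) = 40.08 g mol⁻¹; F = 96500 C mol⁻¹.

2.02 g

n(Cu) = 3.21 / 63.55 = 0.05051 mol.
Since Cu²⁺ + 2 e⁻ → Cu, n(e⁻) passed = 2 × 0.05051 = 0.1010 mol.
Cells in series carry the same charge, so the same 0.1010 mol of electrons passes through cell 2.
Ca²⁺ + 2 e⁻ → Ca, so n(Ca) = 0.1010 / 2 = 0.05051 mol.
m(Ca) = 0.05051 × 40.08 = 2.02 g.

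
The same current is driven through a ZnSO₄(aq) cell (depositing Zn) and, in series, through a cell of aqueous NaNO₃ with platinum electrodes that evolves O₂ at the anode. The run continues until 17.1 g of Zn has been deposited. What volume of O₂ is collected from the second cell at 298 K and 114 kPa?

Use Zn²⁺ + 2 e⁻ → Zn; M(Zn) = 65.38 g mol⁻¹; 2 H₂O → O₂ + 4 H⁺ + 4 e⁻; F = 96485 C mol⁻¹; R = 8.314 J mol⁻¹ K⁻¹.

n(Zn) = 17.1 / 65.38 = 0.2615 mol, so n(e⁻) = 2 × 0.2615 = 0.5231 mol.
The cells are in series, so the same 0.5231 mol of electrons passes through the second cell.
2 H₂O → O₂ + 4 H⁺ + 4 e⁻ — 4 mol e⁻ per mol O₂, so n(O₂) = 0.5231/4 = 0.1308 mol.
V = nRT/P = (0.1308 × 8.314 × 298) / (114 × 10³) = 0.00284 m³ = 2.84 L.

2.84 L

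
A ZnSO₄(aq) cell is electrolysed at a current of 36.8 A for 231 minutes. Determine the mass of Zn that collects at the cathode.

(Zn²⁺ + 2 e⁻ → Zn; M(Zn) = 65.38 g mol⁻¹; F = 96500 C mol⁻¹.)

173 g

Q = I·t = 36.80 A × 13860 s = 510000 C.
n(e⁻) = Q/F = 510000 / 96500 = 5.285 mol.
Zn²⁺ + 2 e⁻ → Zn, so n(Zn) = n(e⁻)/2 = 2.643 mol.
m = n·M = 2.643 × 65.38 = 173 g.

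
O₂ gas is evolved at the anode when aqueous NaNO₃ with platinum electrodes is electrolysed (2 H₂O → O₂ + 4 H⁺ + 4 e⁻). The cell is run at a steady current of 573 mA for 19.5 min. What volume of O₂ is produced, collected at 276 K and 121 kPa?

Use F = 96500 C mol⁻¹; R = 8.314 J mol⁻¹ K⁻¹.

Q = I·t = 0.5730 A × 1170.0 s = 670.4 C.
n(e⁻) = Q/F = 670.4 / 96500 = 0.006947 mol.
4 electrons are transferred per O₂ molecule, so n(O₂) = 0.006947 / 4 = 0.001737 mol.
V = nRT/P = (0.001737 × 8.314 × 276) / (121 × 10³ Pa) = 3.29 × 10⁻⁵ m³ = 0.0329 L.

0.0329 L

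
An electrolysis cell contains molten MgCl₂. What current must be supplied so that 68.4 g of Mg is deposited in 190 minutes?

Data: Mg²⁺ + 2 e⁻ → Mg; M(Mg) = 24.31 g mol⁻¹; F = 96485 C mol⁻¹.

47.6 A

n(Mg) = 68.4 / 24.31 = 2.814 mol.
n(e⁻) = 2 × 2.814 = 5.627 mol.
Q = n(e⁻)·F = 5.627 × 96485 = 543000 C.
I = Q/t = 543000 / 11400 s = 47.6 A.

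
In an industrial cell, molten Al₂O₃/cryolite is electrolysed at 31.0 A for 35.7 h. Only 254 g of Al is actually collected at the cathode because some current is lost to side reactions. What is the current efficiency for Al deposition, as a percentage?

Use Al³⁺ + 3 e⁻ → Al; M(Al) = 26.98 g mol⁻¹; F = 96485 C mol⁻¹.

68.4 %

Q = I·t = 31.00 × 128520 = 3984000 C; n(e⁻) = 3984000/96485 = 41.29 mol.
Theoretical n(Al) = n(e⁻)/3 = 13.76 mol, i.e. m_theo = 13.76 × 26.98 = 371.4 g.
Efficiency = m_actual / m_theo = 254 / 371.4 = 68.4 %.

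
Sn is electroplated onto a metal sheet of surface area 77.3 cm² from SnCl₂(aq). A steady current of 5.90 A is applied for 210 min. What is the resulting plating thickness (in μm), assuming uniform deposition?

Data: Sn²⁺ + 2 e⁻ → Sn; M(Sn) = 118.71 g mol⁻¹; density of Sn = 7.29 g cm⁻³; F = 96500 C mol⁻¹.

811 μm

Q = I·t = 5.900 × 12600 = 74340 C; n(e⁻) = 0.7704 mol.
n(Sn) = n(e⁻)/2 = 0.3852 mol, so m = 0.3852 × 118.71 = 45.72 g.
Volume = m/ρ = 45.72 / 7.29 = 6.272 cm³.
Thickness = V/A = 6.272 / 77.3 = 0.0811 cm = 811 μm.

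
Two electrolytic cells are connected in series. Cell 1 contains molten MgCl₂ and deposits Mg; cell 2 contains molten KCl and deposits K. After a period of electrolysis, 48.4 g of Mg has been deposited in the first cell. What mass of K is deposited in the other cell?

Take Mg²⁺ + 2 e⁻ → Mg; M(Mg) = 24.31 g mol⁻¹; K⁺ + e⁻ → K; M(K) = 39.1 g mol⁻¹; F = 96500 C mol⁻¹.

n(Mg) = 48.4 / 24.31 = 1.991 mol.
Since Mg²⁺ + 2 e⁻ → Mg, n(e⁻) passed = 2 × 1.991 = 3.982 mol.
Cells in series carry the same charge, so the same 3.982 mol of electrons passes through cell 2.
K⁺ + e⁻ → K, so n(K) = 3.982 / 1 = 3.982 mol.
m(K) = 3.982 × 39.1 = 156 g.

156 g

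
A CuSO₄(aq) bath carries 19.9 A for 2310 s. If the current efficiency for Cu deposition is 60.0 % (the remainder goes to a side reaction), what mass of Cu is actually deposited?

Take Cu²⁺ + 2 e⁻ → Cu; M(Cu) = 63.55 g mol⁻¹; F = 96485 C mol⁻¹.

Q = I·t = 19.90 × 2310.0 = 45970 C.
n(e⁻) = 45970/96485 = 0.4764 mol; theoretically n(Cu) = 0.4764/2 = 0.2382 mol, m_theo = 15.14 g.
At 60.0 % efficiency, m_actual = 0.600 × 15.14 = 9.08 g.

9.08 g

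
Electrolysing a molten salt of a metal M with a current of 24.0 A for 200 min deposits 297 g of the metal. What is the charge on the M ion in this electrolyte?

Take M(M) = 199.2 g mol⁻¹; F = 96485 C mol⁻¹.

+2

Q = I·t = 24.00 A × 12000 s = 288000 C, so n(e⁻) = 288000/96485 = 2.985 mol.
n(M) deposited = 297 / 199.2 = 1.491 mol.
Electrons per atom = n(e⁻)/n(M) = 2.985 / 1.491 = 2.00 ≈ 2, so the ion is M²⁺.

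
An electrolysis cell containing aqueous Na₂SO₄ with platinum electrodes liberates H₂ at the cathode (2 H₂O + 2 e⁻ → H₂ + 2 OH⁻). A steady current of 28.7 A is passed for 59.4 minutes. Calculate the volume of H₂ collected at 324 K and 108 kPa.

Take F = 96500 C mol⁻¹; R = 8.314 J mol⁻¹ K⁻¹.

13.2 L

Q = I·t = 28.70 A × 3564.0 s = 102300 C.
n(e⁻) = Q/F = 102300 / 96500 = 1.060 mol.
2 electrons are transferred per H₂ molecule, so n(H₂) = 1.060 / 2 = 0.5300 mol.
V = nRT/P = (0.5300 × 8.314 × 324) / (108 × 10³ Pa) = 0.0132 m³ = 13.2 L.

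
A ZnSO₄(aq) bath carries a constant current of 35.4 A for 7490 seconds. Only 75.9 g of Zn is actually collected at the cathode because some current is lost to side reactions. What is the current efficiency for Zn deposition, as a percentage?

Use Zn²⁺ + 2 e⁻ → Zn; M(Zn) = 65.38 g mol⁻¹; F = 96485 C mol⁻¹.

84.5 %

Q = I·t = 35.40 × 7490.0 = 265100 C; n(e⁻) = 265100/96485 = 2.748 mol.
Theoretical n(Zn) = n(e⁻)/2 = 1.374 mol, i.e. m_theo = 1.374 × 65.38 = 89.83 g.
Efficiency = m_actual / m_theo = 75.9 / 89.83 = 84.5 %.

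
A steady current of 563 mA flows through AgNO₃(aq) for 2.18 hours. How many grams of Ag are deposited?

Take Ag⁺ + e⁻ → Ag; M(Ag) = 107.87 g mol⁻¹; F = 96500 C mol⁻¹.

4.94 g

Q = I·t = 0.5630 A × 7848.0 s = 4418 C.
n(e⁻) = Q/F = 4418 / 96500 = 0.04579 mol.
Ag⁺ + e⁻ → Ag, so n(Ag) = n(e⁻)/1 = 0.04579 mol.
m = n·M = 0.04579 × 107.87 = 4.94 g.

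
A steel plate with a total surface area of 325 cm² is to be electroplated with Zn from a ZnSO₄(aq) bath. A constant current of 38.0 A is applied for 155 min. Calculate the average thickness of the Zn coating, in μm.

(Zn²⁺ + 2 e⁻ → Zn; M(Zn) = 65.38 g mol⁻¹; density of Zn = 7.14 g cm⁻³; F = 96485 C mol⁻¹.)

516 μm

Q = I·t = 38.00 × 9300.0 = 353400 C; n(e⁻) = 3.663 mol.
n(Zn) = n(e⁻)/2 = 1.831 mol, so m = 1.831 × 65.38 = 119.7 g.
Volume = m/ρ = 119.7 / 7.14 = 16.77 cm³.
Thickness = V/A = 16.77 / 325 = 0.0516 cm = 516 μm.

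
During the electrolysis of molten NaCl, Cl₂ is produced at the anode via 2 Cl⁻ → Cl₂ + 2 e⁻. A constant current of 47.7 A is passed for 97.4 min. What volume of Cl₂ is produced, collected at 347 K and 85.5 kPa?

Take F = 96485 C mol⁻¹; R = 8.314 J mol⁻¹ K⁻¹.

Q = I·t = 47.70 A × 5844.0 s = 278800 C.
n(e⁻) = Q/F = 278800 / 96485 = 2.889 mol.
2 electrons are transferred per Cl₂ molecule, so n(Cl₂) = 2.889 / 2 = 1.445 mol.
V = nRT/P = (1.445 × 8.314 × 347) / (85.5 × 10³ Pa) = 0.0487 m³ = 48.7 L.

48.7 L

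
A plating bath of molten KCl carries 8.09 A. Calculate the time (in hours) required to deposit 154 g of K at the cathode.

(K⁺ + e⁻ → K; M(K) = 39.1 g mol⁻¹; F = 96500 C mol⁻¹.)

n(K) = m/M = 154 / 39.1 = 3.939 mol.
Each K atom requires 1 electron, so n(e⁻) = 1 × 3.939 = 3.939 mol.
Q = n(e⁻)·F = 3.939 × 96500 = 380100 C.
t = Q/I = 380100 / 8.090 A = 46980 s = 13.1 h.

13.1 h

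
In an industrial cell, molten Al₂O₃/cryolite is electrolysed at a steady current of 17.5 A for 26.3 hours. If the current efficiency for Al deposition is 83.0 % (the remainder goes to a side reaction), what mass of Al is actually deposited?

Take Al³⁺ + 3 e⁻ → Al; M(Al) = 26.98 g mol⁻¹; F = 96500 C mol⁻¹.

Q = I·t = 17.50 × 94680 = 1657000 C.
n(e⁻) = 1657000/96500 = 17.17 mol; theoretically n(Al) = 17.17/3 = 5.723 mol, m_theo = 154.4 g.
At 83.0 % efficiency, m_actual = 0.830 × 154.4 = 128 g.

128 g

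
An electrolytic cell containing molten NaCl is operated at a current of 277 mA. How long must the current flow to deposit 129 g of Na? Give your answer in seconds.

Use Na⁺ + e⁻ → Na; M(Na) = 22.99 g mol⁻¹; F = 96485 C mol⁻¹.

n(Na) = m/M = 129 / 22.99 = 5.611 mol.
Each Na atom requires 1 electron, so n(e⁻) = 1 × 5.611 = 5.611 mol.
Q = n(e⁻)·F = 5.611 × 96485 = 541400 C.
t = Q/I = 541400 / 0.2770 A = 1954000 s.

1.95 × 10⁶ s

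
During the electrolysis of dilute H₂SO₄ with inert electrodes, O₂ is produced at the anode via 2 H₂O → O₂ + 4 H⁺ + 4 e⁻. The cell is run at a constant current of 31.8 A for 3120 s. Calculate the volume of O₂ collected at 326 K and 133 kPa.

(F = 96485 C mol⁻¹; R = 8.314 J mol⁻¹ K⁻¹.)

Q = I·t = 31.80 A × 3120.0 s = 99220 C.
n(e⁻) = Q/F = 99220 / 96485 = 1.028 mol.
4 electrons are transferred per O₂ molecule, so n(O₂) = 1.028 / 4 = 0.2571 mol.
V = nRT/P = (0.2571 × 8.314 × 326) / (133 × 10³ Pa) = 0.00524 m³ = 5.24 L.

5.24 L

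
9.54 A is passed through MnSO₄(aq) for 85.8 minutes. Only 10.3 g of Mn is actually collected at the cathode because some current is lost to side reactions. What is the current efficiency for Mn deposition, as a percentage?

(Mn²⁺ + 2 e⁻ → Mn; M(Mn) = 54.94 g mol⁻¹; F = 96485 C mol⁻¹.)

Q = I·t = 9.540 × 5148.0 = 49110 C; n(e⁻) = 49110/96485 = 0.5090 mol.
Theoretical n(Mn) = n(e⁻)/2 = 0.2545 mol, i.e. m_theo = 0.2545 × 54.94 = 13.98 g.
Efficiency = m_actual / m_theo = 10.3 / 13.98 = 73.7 %.

73.7 %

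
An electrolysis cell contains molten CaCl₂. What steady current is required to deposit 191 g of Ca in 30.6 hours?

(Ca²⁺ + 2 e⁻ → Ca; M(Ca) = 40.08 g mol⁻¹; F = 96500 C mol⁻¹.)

n(Ca) = 191 / 40.08 = 4.765 mol.
n(e⁻) = 2 × 4.765 = 9.531 mol.
Q = n(e⁻)·F = 9.531 × 96500 = 919700 C.
I = Q/t = 919700 / 110160 s = 8.35 A.

8.35 A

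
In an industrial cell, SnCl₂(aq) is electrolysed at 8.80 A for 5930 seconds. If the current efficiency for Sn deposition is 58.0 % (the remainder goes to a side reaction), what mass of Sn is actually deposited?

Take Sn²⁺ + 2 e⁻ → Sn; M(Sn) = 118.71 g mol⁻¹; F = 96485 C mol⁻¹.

18.6 g

Q = I·t = 8.800 × 5930.0 = 52180 C.
n(e⁻) = 52180/96485 = 0.5409 mol; theoretically n(Sn) = 0.5409/2 = 0.2704 mol, m_theo = 32.10 g.
At 58.0 % efficiency, m_actual = 0.580 × 32.10 = 18.6 g.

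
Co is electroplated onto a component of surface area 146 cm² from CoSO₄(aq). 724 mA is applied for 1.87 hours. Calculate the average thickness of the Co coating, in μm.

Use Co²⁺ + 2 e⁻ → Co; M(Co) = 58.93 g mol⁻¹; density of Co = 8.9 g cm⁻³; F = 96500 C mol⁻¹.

11.5 μm

Q = I·t = 0.7240 × 6732.0 = 4874 C; n(e⁻) = 0.05051 mol.
n(Co) = n(e⁻)/2 = 0.02525 mol, so m = 0.02525 × 58.93 = 1.488 g.
Volume = m/ρ = 1.488 / 8.9 = 0.1672 cm³.
Thickness = V/A = 0.1672 / 146 = 0.00115 cm = 11.5 μm.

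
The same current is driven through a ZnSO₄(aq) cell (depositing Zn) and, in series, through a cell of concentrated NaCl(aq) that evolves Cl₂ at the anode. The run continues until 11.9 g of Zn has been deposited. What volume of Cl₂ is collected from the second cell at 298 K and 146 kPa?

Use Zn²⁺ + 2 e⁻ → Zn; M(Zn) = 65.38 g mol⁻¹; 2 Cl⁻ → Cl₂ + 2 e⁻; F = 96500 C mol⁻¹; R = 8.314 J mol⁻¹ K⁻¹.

n(Zn) = 11.9 / 65.38 = 0.1820 mol, so n(e⁻) = 2 × 0.1820 = 0.3640 mol.
The cells are in series, so the same 0.3640 mol of electrons passes through the second cell.
2 Cl⁻ → Cl₂ + 2 e⁻ — 2 mol e⁻ per mol Cl₂, so n(Cl₂) = 0.3640/2 = 0.1820 mol.
V = nRT/P = (0.1820 × 8.314 × 298) / (146 × 10³) = 0.00309 m³ = 3.09 L.

3.09 L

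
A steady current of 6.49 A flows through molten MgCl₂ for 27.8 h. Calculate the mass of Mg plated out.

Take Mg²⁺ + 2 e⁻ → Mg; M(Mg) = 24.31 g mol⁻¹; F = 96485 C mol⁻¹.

81.8 g

Q = I·t = 6.490 A × 100080 s = 649500 C.
n(e⁻) = Q/F = 649500 / 96485 = 6.732 mol.
Mg²⁺ + 2 e⁻ → Mg, so n(Mg) = n(e⁻)/2 = 3.366 mol.
m = n·M = 3.366 × 24.31 = 81.8 g.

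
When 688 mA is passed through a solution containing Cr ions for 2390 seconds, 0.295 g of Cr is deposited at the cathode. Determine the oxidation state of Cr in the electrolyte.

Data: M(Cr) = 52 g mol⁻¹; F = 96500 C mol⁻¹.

+3

Q = I·t = 0.6880 A × 2390.0 s = 1644 C, so n(e⁻) = 1644/96500 = 0.01704 mol.
n(Cr) deposited = 0.295 / 52 = 0.005673 mol.
Electrons per atom = n(e⁻)/n(Cr) = 0.01704 / 0.005673 = 3.00 ≈ 3, so the ion is Cr³⁺.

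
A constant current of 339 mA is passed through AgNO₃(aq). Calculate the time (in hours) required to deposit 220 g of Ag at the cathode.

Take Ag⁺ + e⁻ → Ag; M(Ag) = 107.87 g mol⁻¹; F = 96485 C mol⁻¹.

n(Ag) = m/M = 220 / 107.87 = 2.039 mol.
Each Ag atom requires 1 electron, so n(e⁻) = 1 × 2.039 = 2.039 mol.
Q = n(e⁻)·F = 2.039 × 96485 = 196800 C.
t = Q/I = 196800 / 0.3390 A = 580500 s = 161 h.

161 h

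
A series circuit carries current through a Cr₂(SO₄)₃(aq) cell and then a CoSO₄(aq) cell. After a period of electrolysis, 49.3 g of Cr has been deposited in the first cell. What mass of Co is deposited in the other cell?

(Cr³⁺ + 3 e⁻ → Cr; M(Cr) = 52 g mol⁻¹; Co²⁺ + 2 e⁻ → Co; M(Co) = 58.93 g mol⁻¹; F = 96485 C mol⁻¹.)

83.8 g

n(Cr) = 49.3 / 52 = 0.9481 mol.
Since Cr³⁺ + 3 e⁻ → Cr, n(e⁻) passed = 3 × 0.9481 = 2.844 mol.
Cells in series carry the same charge, so the same 2.844 mol of electrons passes through cell 2.
Co²⁺ + 2 e⁻ → Co, so n(Co) = 2.844 / 2 = 1.422 mol.
m(Co) = 1.422 × 58.93 = 83.8 g.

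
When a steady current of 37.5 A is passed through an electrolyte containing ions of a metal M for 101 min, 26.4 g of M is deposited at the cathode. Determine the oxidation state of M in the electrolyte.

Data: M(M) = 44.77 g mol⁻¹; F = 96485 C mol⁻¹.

Q = I·t = 37.50 A × 6060.0 s = 227200 C, so n(e⁻) = 227200/96485 = 2.355 mol.
n(M) deposited = 26.4 / 44.77 = 0.5897 mol.
Electrons per atom = n(e⁻)/n(M) = 2.355 / 0.5897 = 3.99 ≈ 4, so the ion is M⁴⁺.

+4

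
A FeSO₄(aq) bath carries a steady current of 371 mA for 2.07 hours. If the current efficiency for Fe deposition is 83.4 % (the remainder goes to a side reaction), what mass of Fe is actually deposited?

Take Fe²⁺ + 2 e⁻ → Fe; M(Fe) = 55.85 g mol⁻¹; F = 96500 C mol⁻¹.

0.667 g

Q = I·t = 0.3710 × 7452.0 = 2765 C.
n(e⁻) = 2765/96500 = 0.02865 mol; theoretically n(Fe) = 0.02865/2 = 0.01432 mol, m_theo = 0.8000 g.
At 83.4 % efficiency, m_actual = 0.834 × 0.8000 = 0.667 g.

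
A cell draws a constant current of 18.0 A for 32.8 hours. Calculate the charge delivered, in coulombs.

Q = I·t = 18.00 A × 118080 s = 2.13 × 10⁶ C.

2.13 × 10⁶ C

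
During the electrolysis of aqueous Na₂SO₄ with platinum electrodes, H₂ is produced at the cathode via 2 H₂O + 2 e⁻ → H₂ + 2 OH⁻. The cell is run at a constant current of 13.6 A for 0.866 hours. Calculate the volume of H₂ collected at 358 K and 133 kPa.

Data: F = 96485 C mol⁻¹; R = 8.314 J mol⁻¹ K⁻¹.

4.92 L

Q = I·t = 13.60 A × 3117.6 s = 42400 C.
n(e⁻) = Q/F = 42400 / 96485 = 0.4394 mol.
2 electrons are transferred per H₂ molecule, so n(H₂) = 0.4394 / 2 = 0.2197 mol.
V = nRT/P = (0.2197 × 8.314 × 358) / (133 × 10³ Pa) = 0.00492 m³ = 4.92 L.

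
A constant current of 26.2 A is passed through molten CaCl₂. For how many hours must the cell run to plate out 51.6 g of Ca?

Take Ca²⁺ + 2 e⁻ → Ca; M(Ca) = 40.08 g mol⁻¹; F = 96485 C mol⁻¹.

2.63 h

n(Ca) = m/M = 51.6 / 40.08 = 1.287 mol.
Each Ca atom requires 2 electrons, so n(e⁻) = 2 × 1.287 = 2.575 mol.
Q = n(e⁻)·F = 2.575 × 96485 = 248400 C.
t = Q/I = 248400 / 26.20 A = 9482 s = 2.63 h.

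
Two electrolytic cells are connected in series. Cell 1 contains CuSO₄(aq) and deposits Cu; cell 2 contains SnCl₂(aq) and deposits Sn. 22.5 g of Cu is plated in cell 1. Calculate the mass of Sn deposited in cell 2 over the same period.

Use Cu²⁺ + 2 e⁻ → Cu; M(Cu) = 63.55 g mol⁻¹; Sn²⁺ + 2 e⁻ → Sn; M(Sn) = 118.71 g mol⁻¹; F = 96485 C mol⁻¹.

42.0 g

n(Cu) = 22.5 / 63.55 = 0.3541 mol.
Since Cu²⁺ + 2 e⁻ → Cu, n(e⁻) passed = 2 × 0.3541 = 0.7081 mol.
Cells in series carry the same charge, so the same 0.7081 mol of electrons passes through cell 2.
Sn²⁺ + 2 e⁻ → Sn, so n(Sn) = 0.7081 / 2 = 0.3541 mol.
m(Sn) = 0.3541 × 118.71 = 42.0 g.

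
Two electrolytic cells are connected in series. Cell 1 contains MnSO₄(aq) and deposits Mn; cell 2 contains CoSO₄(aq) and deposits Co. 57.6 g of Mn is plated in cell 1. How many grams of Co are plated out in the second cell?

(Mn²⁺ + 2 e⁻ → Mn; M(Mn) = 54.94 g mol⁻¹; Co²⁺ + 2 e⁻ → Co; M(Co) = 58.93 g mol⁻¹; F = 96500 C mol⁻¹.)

n(Mn) = 57.6 / 54.94 = 1.048 mol.
Since Mn²⁺ + 2 e⁻ → Mn, n(e⁻) passed = 2 × 1.048 = 2.097 mol.
Cells in series carry the same charge, so the same 2.097 mol of electrons passes through cell 2.
Co²⁺ + 2 e⁻ → Co, so n(Co) = 2.097 / 2 = 1.048 mol.
m(Co) = 1.048 × 58.93 = 61.8 g.

61.8 g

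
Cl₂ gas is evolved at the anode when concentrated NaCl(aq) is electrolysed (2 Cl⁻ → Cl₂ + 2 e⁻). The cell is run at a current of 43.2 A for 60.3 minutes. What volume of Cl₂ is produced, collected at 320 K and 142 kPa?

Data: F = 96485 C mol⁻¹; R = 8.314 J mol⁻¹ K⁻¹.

Q = I·t = 43.20 A × 3618.0 s = 156300 C.
n(e⁻) = Q/F = 156300 / 96485 = 1.620 mol.
2 electrons are transferred per Cl₂ molecule, so n(Cl₂) = 1.620 / 2 = 0.8100 mol.
V = nRT/P = (0.8100 × 8.314 × 320) / (142 × 10³ Pa) = 0.0152 m³ = 15.2 L.

15.2 L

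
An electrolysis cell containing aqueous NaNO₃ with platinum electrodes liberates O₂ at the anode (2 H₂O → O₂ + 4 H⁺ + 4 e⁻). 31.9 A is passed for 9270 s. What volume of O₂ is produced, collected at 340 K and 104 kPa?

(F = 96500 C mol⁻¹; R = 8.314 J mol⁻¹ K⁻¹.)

Q = I·t = 31.90 A × 9270.0 s = 295700 C.
n(e⁻) = Q/F = 295700 / 96500 = 3.064 mol.
4 electrons are transferred per O₂ molecule, so n(O₂) = 3.064 / 4 = 0.7661 mol.
V = nRT/P = (0.7661 × 8.314 × 340) / (104 × 10³ Pa) = 0.0208 m³ = 20.8 L.

20.8 L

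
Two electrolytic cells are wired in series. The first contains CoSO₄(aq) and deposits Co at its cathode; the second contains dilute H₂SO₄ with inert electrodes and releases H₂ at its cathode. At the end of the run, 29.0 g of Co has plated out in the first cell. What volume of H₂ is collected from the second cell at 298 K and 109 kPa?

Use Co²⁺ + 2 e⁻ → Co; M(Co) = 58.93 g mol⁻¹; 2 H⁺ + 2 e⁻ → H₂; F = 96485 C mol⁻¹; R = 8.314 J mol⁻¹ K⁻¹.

11.2 L

n(Co) = 29.0 / 58.93 = 0.4921 mol, so n(e⁻) = 2 × 0.4921 = 0.9842 mol.
The cells are in series, so the same 0.9842 mol of electrons passes through the second cell.
2 H⁺ + 2 e⁻ → H₂ — 2 mol e⁻ per mol H₂, so n(H₂) = 0.9842/2 = 0.4921 mol.
V = nRT/P = (0.4921 × 8.314 × 298) / (109 × 10³) = 0.0112 m³ = 11.2 L.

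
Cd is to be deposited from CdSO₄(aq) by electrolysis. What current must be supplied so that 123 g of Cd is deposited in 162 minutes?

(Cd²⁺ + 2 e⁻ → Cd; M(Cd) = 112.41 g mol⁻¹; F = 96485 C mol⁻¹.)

21.7 A

n(Cd) = 123 / 112.41 = 1.094 mol.
n(e⁻) = 2 × 1.094 = 2.188 mol.
Q = n(e⁻)·F = 2.188 × 96485 = 211100 C.
I = Q/t = 211100 / 9720.0 s = 21.7 A.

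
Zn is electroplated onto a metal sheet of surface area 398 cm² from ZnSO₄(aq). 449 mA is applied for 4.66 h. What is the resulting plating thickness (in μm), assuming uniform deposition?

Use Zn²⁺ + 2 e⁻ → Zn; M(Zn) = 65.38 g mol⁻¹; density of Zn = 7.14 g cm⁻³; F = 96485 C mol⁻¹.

8.98 μm

Q = I·t = 0.4490 × 16776 = 7532 C; n(e⁻) = 0.07807 mol.
n(Zn) = n(e⁻)/2 = 0.03903 mol, so m = 0.03903 × 65.38 = 2.552 g.
Volume = m/ρ = 2.552 / 7.14 = 0.3574 cm³.
Thickness = V/A = 0.3574 / 398 = 8.98 × 10⁻⁴ cm = 8.98 μm.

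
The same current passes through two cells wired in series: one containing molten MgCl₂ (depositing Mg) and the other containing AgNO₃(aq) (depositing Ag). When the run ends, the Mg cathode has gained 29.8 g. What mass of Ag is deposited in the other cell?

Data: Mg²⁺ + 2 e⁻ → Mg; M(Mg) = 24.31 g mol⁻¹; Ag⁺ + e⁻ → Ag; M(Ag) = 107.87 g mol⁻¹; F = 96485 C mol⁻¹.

264 g

n(Mg) = 29.8 / 24.31 = 1.226 mol.
Since Mg²⁺ + 2 e⁻ → Mg, n(e⁻) passed = 2 × 1.226 = 2.452 mol.
Cells in series carry the same charge, so the same 2.452 mol of electrons passes through cell 2.
Ag⁺ + e⁻ → Ag, so n(Ag) = 2.452 / 1 = 2.452 mol.
m(Ag) = 2.452 × 107.87 = 264 g.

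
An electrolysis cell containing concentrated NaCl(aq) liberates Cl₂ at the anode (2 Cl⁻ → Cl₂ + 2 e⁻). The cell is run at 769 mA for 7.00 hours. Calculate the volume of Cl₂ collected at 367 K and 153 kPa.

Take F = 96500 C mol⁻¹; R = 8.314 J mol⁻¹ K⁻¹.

2.00 L

Q = I·t = 0.7690 A × 25200 s = 19380 C.
n(e⁻) = Q/F = 19380 / 96500 = 0.2008 mol.
2 electrons are transferred per Cl₂ molecule, so n(Cl₂) = 0.2008 / 2 = 0.1004 mol.
V = nRT/P = (0.1004 × 8.314 × 367) / (153 × 10³ Pa) = 0.00200 m³ = 2.00 L.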